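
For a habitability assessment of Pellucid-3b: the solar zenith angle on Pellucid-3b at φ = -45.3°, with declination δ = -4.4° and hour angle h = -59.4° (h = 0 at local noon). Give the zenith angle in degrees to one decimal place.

cos θ_z = sin φ sin δ + cos φ cos δ cos h = 0.054532 + 0.357002 = 0.411534.
θ_z = arccos(0.411534) = 65.7°.

θ_z = 65.7°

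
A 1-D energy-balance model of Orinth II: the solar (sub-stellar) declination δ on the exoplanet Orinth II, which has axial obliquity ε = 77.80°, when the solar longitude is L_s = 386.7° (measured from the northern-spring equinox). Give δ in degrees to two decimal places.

δ = +26.05°

sin δ = sin ε · sin L_s = sin 77.80° × sin 386.7° = 0.439172.
δ = arcsin(0.439172) = +26.05°.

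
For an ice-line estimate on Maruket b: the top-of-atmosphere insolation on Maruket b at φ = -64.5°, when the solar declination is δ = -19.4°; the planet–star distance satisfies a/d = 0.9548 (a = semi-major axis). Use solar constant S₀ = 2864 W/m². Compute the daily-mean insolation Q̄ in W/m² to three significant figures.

Q̄ ≈ 826 W/m²

cos H₀ = −tan(-64.5°) tan(-19.400°) = -0.7383, H₀ = 2.4014 rad.
Bracket: H₀ sin φ sin δ + cos φ cos δ sin H₀ = 2.4014×-0.90259×-0.33216 + 0.43051×0.94322×0.67446 = 0.719950 + 0.273875 = 0.993825.
Inverse-square distance factor (a/d)² = 0.9548² = 0.911643.
Q̄ = (S₀/π) × 0.911643 × [bracket] = (2864/π) × 0.911643 × 0.993825 = 826.0 W/m².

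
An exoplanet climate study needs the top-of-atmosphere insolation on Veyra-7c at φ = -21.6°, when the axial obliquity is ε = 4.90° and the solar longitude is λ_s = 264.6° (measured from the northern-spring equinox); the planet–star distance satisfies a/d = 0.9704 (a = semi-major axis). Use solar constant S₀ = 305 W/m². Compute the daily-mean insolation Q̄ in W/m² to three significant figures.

Solar declination: sin δ = sin ε · sin λ_s = sin 4.90° × sin 264.6° = -0.08504, so δ = -4.878°.
cos H₀ = −tan(-21.6°) tan(-4.878°) = -0.0338, H₀ = 1.6046 rad.
Bracket: H₀ sin φ sin δ + cos φ cos δ sin H₀ = 1.6046×-0.36812×-0.08504 + 0.92978×0.99638×0.99943 = 0.050232 + 0.925886 = 0.976118.
Inverse-square distance factor (a/d)² = 0.9704² = 0.941676.
Q̄ = (S₀/π) × 0.941676 × [bracket] = (305/π) × 0.941676 × 0.976118 = 89.24 W/m².

Q̄ ≈ 89.2 W/m²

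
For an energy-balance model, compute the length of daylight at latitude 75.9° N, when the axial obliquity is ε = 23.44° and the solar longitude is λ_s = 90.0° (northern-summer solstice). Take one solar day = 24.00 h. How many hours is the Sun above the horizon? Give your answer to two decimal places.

24.00 h

Solar declination: sin δ = sin ε · sin λ_s = sin 23.44° × sin 90.0° = 0.39779, so δ = +23.440°.
Sunrise equation: cos H₀ = −tan φ · tan δ = -1.7261 ≤ −1, so the Sun never sets (polar day) and H₀ = π.
Daylight = 2H₀/(2π) × 24.00 h = (3.1416/π) × 24.00 = 24.00 h.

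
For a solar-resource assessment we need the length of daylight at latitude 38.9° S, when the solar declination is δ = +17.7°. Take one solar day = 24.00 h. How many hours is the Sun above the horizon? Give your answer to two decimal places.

cos H₀ = −tan φ · tan δ = −tan(-38.9°) × tan(+17.700°) = 0.2575, so H₀ = 1.3103 rad = 75.08°.
Daylight = 2H₀/(2π) × 24.00 h = (1.3103/π) × 24.00 = 10.01 h.

10.01 h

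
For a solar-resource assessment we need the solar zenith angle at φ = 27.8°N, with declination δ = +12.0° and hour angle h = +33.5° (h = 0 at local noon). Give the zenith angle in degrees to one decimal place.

cos θ_z = sin φ sin δ + cos φ cos δ cos h = 0.096967 + 0.721520 = 0.818487.
θ_z = arccos(0.818487) = 35.1°.

θ_z = 35.1°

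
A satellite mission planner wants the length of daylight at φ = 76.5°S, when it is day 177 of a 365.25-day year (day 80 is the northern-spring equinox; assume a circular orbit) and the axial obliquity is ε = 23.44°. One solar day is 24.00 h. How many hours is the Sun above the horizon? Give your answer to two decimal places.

0.00 h

Solar longitude: λ_s = 360° × (177 − 80)/365.25 = 95.606°.
sin δ = sin 23.44° × sin 95.606° = 0.39589, so δ = +23.321°.
cos H₀ = −tan φ · tan δ = 1.7957 ≥ 1, so the Sun never rises (polar night) and H₀ = 0.
Daylight = 2H₀/(2π) × 24.00 h = (0.0000/π) × 24.00 = 0.00 h.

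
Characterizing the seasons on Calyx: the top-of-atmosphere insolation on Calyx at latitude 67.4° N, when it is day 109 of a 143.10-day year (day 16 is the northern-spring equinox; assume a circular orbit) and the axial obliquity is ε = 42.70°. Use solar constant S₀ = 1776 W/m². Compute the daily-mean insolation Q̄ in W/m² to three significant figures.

Solar longitude: λ_s = 360° × (109 − 16)/143.10 = 233.962°.
sin δ = sin 42.70° × sin 233.962° = -0.54838, so δ = -33.256°.
cos H₀ = −tan(+67.4°) tan(-33.256°) = 1.5754 ≥ 1 ⇒ polar night, H₀ = 0 and Q̄ = 0.

Q̄ ≈ 0.00 W/m²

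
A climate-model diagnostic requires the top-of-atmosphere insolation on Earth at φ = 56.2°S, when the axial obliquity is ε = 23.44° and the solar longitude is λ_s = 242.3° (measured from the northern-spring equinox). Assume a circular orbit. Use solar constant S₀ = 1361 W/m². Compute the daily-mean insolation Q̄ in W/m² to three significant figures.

Q̄ ≈ 461 W/m²

Solar declination: sin δ = sin ε · sin λ_s = sin 23.44° × sin 242.3° = -0.35220, so δ = -20.622°.
cos H₀ = −tan(-56.2°) tan(-20.622°) = -0.5621, H₀ = 2.1678 rad.
Bracket: H₀ sin φ sin δ + cos φ cos δ sin H₀ = 2.1678×-0.83098×-0.35220 + 0.55630×0.93592×0.82705 = 0.634453 + 0.430605 = 1.065058.
Q̄ = (S₀/π) × [bracket] = (1361/π) × 1.065058 = 461.4 W/m².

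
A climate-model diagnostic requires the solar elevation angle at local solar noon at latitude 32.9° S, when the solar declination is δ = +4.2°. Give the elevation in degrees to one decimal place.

52.9°

At local noon the hour angle is zero, so the zenith angle equals |ϕ − δ| = |-32.9° − (+4.200°)| = 37.100°.
Elevation = 90° − 37.100° = 52.9°.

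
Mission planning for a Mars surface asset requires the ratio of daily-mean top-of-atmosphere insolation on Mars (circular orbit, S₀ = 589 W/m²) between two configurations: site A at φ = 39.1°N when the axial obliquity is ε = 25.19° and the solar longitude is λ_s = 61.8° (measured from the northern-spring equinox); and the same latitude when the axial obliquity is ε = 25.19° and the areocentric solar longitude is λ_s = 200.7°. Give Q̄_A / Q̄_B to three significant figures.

— Configuration A (φ=+39.1°):
Solar declination: sin δ = sin ε · sin λ_s = sin 25.19° × sin 61.8° = 0.37510, so δ = +22.031°.
cos H₀ = −tan(+39.1°) tan(+22.031°) = -0.3288, H₀ = 1.9059 rad.
Bracket: H₀ sin φ sin δ + cos φ cos δ sin H₀ = 1.9059×0.63068×0.37510 + 0.77605×0.92698×0.94438 = 0.450875 + 0.679371 = 1.130246.
Q̄ = (S₀/π) × [bracket] = (589/π) × 1.130246 = 211.90 W/m².
— Configuration B (φ=+39.1°):
sin δ = sin 25.19° × sin 200.7° = -0.15045, so δ = -8.653°.
cos H₀ = −tan(+39.1°) tan(-8.653°) = 0.1237, H₀ = 1.4468 rad.
Bracket: H₀ sin φ sin δ + cos φ cos δ sin H₀ = 1.4468×0.63068×-0.15045 + 0.77605×0.98862×0.99232 = -0.137281 + 0.761326 = 0.624045.
Q̄ = (S₀/π) × [bracket] = (589/π) × 0.624045 = 117.00 W/m².
Ratio Q̄_A / Q̄_B = 211.90 / 117.00 = 1.811.

Q̄_A / Q̄_B ≈ 1.81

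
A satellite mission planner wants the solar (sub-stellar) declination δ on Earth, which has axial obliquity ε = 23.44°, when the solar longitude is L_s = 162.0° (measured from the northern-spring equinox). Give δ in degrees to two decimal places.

δ = +7.06°

sin δ = sin ε · sin L_s = sin 23.44° × sin 162.0° = 0.122923.
δ = arcsin(0.122923) = +7.06°.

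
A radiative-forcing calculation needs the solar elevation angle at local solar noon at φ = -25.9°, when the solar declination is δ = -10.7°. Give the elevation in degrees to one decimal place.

At local noon the hour angle is zero, so the zenith angle equals |φ − δ| = |-25.9° − (-10.700°)| = 15.200°.
Elevation = 90° − 15.200° = 74.8°.

74.8°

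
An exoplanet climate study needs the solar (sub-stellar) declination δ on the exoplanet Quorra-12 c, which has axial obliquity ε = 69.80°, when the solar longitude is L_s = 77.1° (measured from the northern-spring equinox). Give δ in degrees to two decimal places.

sin δ = sin ε · sin L_s = sin 69.80° × sin 77.1° = 0.914807.
δ = arcsin(0.914807) = +66.18°.

δ = +66.18°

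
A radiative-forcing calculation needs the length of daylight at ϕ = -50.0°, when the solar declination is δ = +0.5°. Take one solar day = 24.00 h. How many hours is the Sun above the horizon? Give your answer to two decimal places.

11.92 h

cos h₀ = −tan ϕ · tan δ = −tan(-50.0°) × tan(+0.500°) = 0.0104, so h₀ = 1.5604 rad = 89.40°.
Daylight = 2h₀/(2π) × 24.00 h = (1.5604/π) × 24.00 = 11.92 h.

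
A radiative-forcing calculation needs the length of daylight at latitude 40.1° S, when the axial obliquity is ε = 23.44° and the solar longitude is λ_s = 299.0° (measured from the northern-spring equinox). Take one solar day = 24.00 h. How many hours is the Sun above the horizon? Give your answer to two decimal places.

Solar declination: sin δ = sin ε · sin λ_s = sin 23.44° × sin 299.0° = -0.34791, so δ = -20.360°.
cos H₀ = −tan φ · tan δ = −tan(-40.1°) × tan(-20.360°) = -0.3125, so H₀ = 1.8886 rad = 108.21°.
Daylight = 2H₀/(2π) × 24.00 h = (1.8886/π) × 24.00 = 14.43 h.

14.43 h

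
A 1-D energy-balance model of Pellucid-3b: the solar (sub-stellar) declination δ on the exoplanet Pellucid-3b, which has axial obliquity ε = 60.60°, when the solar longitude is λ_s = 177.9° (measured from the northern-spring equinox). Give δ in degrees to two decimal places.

δ = +1.83°

sin δ = sin ε · sin λ_s = sin 60.60° × sin 177.9° = 0.031925.
δ = arcsin(0.031925) = +1.83°.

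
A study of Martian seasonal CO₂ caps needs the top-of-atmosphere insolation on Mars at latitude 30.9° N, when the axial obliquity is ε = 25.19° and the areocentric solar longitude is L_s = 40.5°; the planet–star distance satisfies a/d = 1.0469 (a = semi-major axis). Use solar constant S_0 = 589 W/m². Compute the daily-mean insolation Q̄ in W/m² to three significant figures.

sin δ = sin 25.19° × sin 40.5° = 0.27642, so δ = +16.047°.
cos h₀ = −tan(+30.9°) tan(+16.047°) = -0.1721, h₀ = 1.7438 rad.
Bracket: h₀ sin ϕ sin δ + cos ϕ cos δ sin h₀ = 1.7438×0.51354×0.27642 + 0.85806×0.96104×0.98507 = 0.247537 + 0.812318 = 1.059855.
Inverse-square distance factor (a/d)² = 1.0469² = 1.096000.
Q̄ = (S_0/π) × 1.096000 × [bracket] = (589/π) × 1.096000 × 1.059855 = 217.8 W/m².

Q̄ ≈ 218 W/m²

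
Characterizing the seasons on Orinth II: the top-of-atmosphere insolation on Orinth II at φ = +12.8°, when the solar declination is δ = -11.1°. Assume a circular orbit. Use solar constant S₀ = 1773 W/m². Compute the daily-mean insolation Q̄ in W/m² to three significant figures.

Q̄ ≈ 503 W/m²

cos H₀ = −tan(+12.8°) tan(-11.100°) = 0.0446, H₀ = 1.5262 rad.
Bracket: H₀ sin φ sin δ + cos φ cos δ sin H₀ = 1.5262×0.22155×-0.19252 + 0.97515×0.98129×0.99901 = -0.065097 + 0.955958 = 0.890861.
Q̄ = (S₀/π) × [bracket] = (1773/π) × 0.890861 = 502.8 W/m².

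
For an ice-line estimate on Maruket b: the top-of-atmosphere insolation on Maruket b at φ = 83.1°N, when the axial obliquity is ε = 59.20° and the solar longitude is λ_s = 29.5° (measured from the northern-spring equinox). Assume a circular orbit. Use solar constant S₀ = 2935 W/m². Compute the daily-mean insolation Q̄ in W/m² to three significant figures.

Q̄ ≈ 1.23e+03 W/m²

Solar declination: sin δ = sin ε · sin λ_s = sin 59.20° × sin 29.5° = 0.42297, so δ = +25.022°.
cos H₀ = −tan(+83.1°) tan(+25.022°) = -3.8573 ≤ −1 ⇒ polar day, H₀ = π.
Bracket: H₀ sin φ sin δ + cos φ cos δ sin H₀ = 3.1416×0.99276×0.42297 + 0.12014×0.90614×0.00000 = 1.319182 + 0.000000 = 1.319182.
Q̄ = (S₀/π) × [bracket] = (2935/π) × 1.319182 = 1232 W/m².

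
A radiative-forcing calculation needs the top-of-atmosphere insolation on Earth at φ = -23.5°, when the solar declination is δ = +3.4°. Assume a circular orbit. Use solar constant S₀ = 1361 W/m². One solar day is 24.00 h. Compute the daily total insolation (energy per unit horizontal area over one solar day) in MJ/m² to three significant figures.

32.9 MJ/m²

cos H₀ = −tan(-23.5°) tan(+3.400°) = 0.0258, H₀ = 1.5450 rad.
Bracket: H₀ sin φ sin δ + cos φ cos δ sin H₀ = 1.5450×-0.39875×0.05931 + 0.91706×0.99824×0.99967 = -0.036539 + 0.915144 = 0.878605.
Q̄ = (S₀/π) × [bracket] = (1361/π) × 0.878605 = 380.63 W/m².
Daily total = Q̄ × 24.00 h × 3600 s/h = 380.63 × 24.00 × 3600 / 10⁶ = 32.89 MJ/m².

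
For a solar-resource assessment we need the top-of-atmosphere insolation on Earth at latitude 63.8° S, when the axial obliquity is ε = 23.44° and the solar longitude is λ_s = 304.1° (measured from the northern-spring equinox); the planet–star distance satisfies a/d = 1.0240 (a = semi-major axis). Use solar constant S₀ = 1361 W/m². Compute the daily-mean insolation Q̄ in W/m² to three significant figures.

Solar declination: sin δ = sin ε · sin λ_s = sin 23.44° × sin 304.1° = -0.32939, so δ = -19.232°.
cos H₀ = −tan(-63.8°) tan(-19.232°) = -0.7090, H₀ = 2.3588 rad.
Bracket: H₀ sin φ sin δ + cos φ cos δ sin H₀ = 2.3588×-0.89726×-0.32939 + 0.44151×0.94419×0.70523 = 0.697140 + 0.293989 = 0.991129.
Inverse-square distance factor (a/d)² = 1.0240² = 1.048576.
Q̄ = (S₀/π) × 1.048576 × [bracket] = (1361/π) × 1.048576 × 0.991129 = 450.2 W/m².

Q̄ ≈ 450 W/m²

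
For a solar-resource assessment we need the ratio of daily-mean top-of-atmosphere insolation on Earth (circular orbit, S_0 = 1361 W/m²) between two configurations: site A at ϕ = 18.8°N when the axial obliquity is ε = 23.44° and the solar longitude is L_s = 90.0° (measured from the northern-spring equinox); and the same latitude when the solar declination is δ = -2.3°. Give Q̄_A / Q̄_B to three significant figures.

— Configuration A (ϕ=+18.8°):
Solar declination: sin δ = sin ε · sin L_s = sin 23.44° × sin 90.0° = 0.39779, so δ = +23.440°.
cos h₀ = −tan(+18.8°) tan(+23.440°) = -0.1476, h₀ = 1.7189 rad.
Bracket: h₀ sin ϕ sin δ + cos ϕ cos δ sin h₀ = 1.7189×0.32227×0.39779 + 0.94665×0.91748×0.98905 = 0.220356 + 0.859022 = 1.079378.
Q̄ = (S_0/π) × [bracket] = (1361/π) × 1.079378 = 467.61 W/m².
— Configuration B (ϕ=+18.8°):
cos h₀ = −tan(+18.8°) tan(-2.300°) = 0.0137, h₀ = 1.5571 rad.
Bracket: h₀ sin ϕ sin δ + cos ϕ cos δ sin h₀ = 1.5571×0.32227×-0.04013 + 0.94665×0.99919×0.99991 = -0.020137 + 0.945798 = 0.925661.
Q̄ = (S_0/π) × [bracket] = (1361/π) × 0.925661 = 401.01 W/m².
Ratio Q̄_A / Q̄_B = 467.61 / 401.01 = 1.166.

Q̄_A / Q̄_B ≈ 1.17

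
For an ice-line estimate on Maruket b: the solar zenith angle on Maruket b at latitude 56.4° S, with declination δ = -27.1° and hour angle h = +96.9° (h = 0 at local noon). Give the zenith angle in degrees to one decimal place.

θ_z = 71.3°

cos θ_z = sin φ sin δ + cos φ cos δ cos h = 0.379433 + -0.059184 = 0.320249.
θ_z = arccos(0.320249) = 71.3°.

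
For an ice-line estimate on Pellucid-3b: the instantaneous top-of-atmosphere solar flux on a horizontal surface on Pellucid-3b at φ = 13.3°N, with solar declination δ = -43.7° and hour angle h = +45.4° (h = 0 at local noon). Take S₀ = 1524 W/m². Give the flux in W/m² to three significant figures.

511 W/m²

cos θ_z = sin φ sin δ + cos φ cos δ cos h = -0.158937 + 0.494018 = 0.335081.
Flux = S₀ · cos θ_z = 1524 × 0.335081 = 510.7 W/m².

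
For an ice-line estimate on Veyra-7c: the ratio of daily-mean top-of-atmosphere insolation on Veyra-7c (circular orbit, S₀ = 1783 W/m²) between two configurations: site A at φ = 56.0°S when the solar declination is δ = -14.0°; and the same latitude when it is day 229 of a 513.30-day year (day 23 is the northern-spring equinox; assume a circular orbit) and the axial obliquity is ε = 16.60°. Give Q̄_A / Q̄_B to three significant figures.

Q̄_A / Q̄_B ≈ 2.54

— Configuration A (φ=-56.0°):
cos H₀ = −tan(-56.0°) tan(-14.000°) = -0.3696, H₀ = 1.9494 rad.
Bracket: H₀ sin φ sin δ + cos φ cos δ sin H₀ = 1.9494×-0.82904×-0.24192 + 0.55919×0.97030×0.92917 = 0.390974 + 0.504151 = 0.895125.
Q̄ = (S₀/π) × [bracket] = (1783/π) × 0.895125 = 508.03 W/m².
— Configuration B (φ=-56.0°):
Solar longitude: λ_s = 360° × (229 − 23)/513.30 = 144.477°.
sin δ = sin 16.60° × sin 144.477° = 0.16599, so δ = +9.555°.
cos H₀ = −tan(-56.0°) tan(+9.555°) = 0.2496, H₀ = 1.3186 rad.
Bracket: H₀ sin φ sin δ + cos φ cos δ sin H₀ = 1.3186×-0.82904×0.16599 + 0.55919×0.98613×0.96836 = -0.181456 + 0.533987 = 0.352531.
Q̄ = (S₀/π) × [bracket] = (1783/π) × 0.352531 = 200.08 W/m².
Ratio Q̄_A / Q̄_B = 508.03 / 200.08 = 2.539.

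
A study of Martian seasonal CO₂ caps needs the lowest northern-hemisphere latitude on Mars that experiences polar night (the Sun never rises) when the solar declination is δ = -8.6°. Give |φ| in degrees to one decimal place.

|φ| = 81.4°

Polar night requires cos H₀ = −tan φ tan δ ≥ 1, i.e. tan φ tan δ ≤ −1.
The boundary is |tan φ| · |tan δ| = 1, so |φ| = 90° − |δ| = 90° − 8.6° = 81.4° in the northern hemisphere.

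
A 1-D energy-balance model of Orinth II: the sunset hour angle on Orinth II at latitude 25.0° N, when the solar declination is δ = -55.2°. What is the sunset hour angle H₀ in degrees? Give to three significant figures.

cos H₀ = −tan φ · tan δ = −tan(+25.0°) × tan(-55.200°) = 0.6709, so H₀ = 0.8353 rad = 47.86°.

H₀ = 47.9°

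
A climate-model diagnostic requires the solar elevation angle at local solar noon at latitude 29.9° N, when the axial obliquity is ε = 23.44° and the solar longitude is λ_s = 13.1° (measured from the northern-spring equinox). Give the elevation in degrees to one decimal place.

Solar declination: sin δ = sin ε · sin λ_s = sin 23.44° × sin 13.1° = 0.09016, so δ = +5.173°.
At local noon the hour angle is zero, so the zenith angle equals |φ − δ| = |+29.9° − (+5.173°)| = 24.727°.
Elevation = 90° − 24.727° = 65.3°.

65.3°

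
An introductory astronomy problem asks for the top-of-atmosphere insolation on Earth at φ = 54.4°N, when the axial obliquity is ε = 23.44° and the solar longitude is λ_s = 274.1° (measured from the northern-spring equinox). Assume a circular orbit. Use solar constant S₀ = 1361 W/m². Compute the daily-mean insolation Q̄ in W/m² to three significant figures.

Q̄ ≈ 55.6 W/m²

Solar declination: sin δ = sin ε · sin λ_s = sin 23.44° × sin 274.1° = -0.39677, so δ = -23.376°.
cos H₀ = −tan(+54.4°) tan(-23.376°) = 0.6038, H₀ = 0.9226 rad.
Bracket: H₀ sin φ sin δ + cos φ cos δ sin H₀ = 0.9226×0.81310×-0.39677 + 0.58212×0.91792×0.79717 = -0.297643 + 0.425959 = 0.128316.
Q̄ = (S₀/π) × [bracket] = (1361/π) × 0.128316 = 55.59 W/m².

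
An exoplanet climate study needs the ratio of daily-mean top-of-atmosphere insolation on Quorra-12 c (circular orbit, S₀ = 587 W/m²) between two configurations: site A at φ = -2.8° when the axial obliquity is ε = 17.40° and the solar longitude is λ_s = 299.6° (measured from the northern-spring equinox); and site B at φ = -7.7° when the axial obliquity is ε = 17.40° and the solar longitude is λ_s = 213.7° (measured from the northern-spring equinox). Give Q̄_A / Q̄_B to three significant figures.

Q̄_A / Q̄_B ≈ 0.972

— Configuration A (φ=-2.8°):
Solar declination: sin δ = sin ε · sin λ_s = sin 17.40° × sin 299.6° = -0.26001, so δ = -15.071°.
cos H₀ = −tan(-2.8°) tan(-15.071°) = -0.0132, H₀ = 1.5840 rad.
Bracket: H₀ sin φ sin δ + cos φ cos δ sin H₀ = 1.5840×-0.04885×-0.26001 + 0.99881×0.96560×0.99991 = 0.020119 + 0.964364 = 0.984483.
Q̄ = (S₀/π) × [bracket] = (587/π) × 0.984483 = 183.95 W/m².
— Configuration B (φ=-7.7°):
Solar declination: sin δ = sin ε · sin λ_s = sin 17.40° × sin 213.7° = -0.16592, so δ = -9.551°.
cos H₀ = −tan(-7.7°) tan(-9.551°) = -0.0227, H₀ = 1.5935 rad.
Bracket: H₀ sin φ sin δ + cos φ cos δ sin H₀ = 1.5935×-0.13399×-0.16592 + 0.99098×0.98614×0.99974 = 0.035426 + 0.976991 = 1.012417.
Q̄ = (S₀/π) × [bracket] = (587/π) × 1.012417 = 189.17 W/m².
Ratio Q̄_A / Q̄_B = 183.95 / 189.17 = 0.9724.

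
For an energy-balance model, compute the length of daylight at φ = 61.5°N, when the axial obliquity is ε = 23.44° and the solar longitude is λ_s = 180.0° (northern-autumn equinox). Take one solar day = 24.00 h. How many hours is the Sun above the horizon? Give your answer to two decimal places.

12.00 h

Solar declination: sin δ = sin ε · sin λ_s = sin 23.44° × sin 180.0° = 0.00000, so δ = +0.000°.
cos H₀ = −tan φ · tan δ = −tan(+61.5°) × tan(+0.000°) = -0.0000, so H₀ = 1.5708 rad = 90.00°.
Daylight = 2H₀/(2π) × 24.00 h = (1.5708/π) × 24.00 = 12.00 h.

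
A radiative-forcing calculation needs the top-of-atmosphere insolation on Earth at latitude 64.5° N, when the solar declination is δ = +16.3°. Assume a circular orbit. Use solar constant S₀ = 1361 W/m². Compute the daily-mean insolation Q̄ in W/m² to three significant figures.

Q̄ ≈ 386 W/m²

cos H₀ = −tan(+64.5°) tan(+16.300°) = -0.6131, H₀ = 2.2307 rad.
Bracket: H₀ sin φ sin δ + cos φ cos δ sin H₀ = 2.2307×0.90259×0.28067 + 0.43051×0.95981×0.79003 = 0.565103 + 0.326447 = 0.891550.
Q̄ = (S₀/π) × [bracket] = (1361/π) × 0.891550 = 386.2 W/m².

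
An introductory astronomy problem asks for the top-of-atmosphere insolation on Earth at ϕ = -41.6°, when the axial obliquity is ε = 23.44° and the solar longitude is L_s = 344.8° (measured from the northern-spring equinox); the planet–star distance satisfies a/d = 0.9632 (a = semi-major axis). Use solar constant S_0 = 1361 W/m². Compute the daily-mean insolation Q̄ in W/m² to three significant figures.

Solar declination: sin δ = sin ε · sin L_s = sin 23.44° × sin 344.8° = -0.10430, so δ = -5.987°.
cos h₀ = −tan(-41.6°) tan(-5.987°) = -0.0931, h₀ = 1.6640 rad.
Bracket: h₀ sin ϕ sin δ + cos ϕ cos δ sin h₀ = 1.6640×-0.66393×-0.10430 + 0.74780×0.99455×0.99566 = 0.115229 + 0.740497 = 0.855726.
Inverse-square distance factor (a/d)² = 0.9632² = 0.927754.
Q̄ = (S_0/π) × 0.927754 × [bracket] = (1361/π) × 0.927754 × 0.855726 = 343.9 W/m².

Q̄ ≈ 344 W/m²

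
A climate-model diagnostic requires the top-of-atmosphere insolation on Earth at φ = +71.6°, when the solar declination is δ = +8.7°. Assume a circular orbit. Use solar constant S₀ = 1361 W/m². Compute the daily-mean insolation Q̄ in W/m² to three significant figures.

cos H₀ = −tan(+71.6°) tan(+8.700°) = -0.4600, H₀ = 2.0488 rad.
Bracket: H₀ sin φ sin δ + cos φ cos δ sin H₀ = 2.0488×0.94888×0.15126 + 0.31565×0.98849×0.88792 = 0.294059 + 0.277046 = 0.571105.
Q̄ = (S₀/π) × [bracket] = (1361/π) × 0.571105 = 247.4 W/m².

Q̄ ≈ 247 W/m²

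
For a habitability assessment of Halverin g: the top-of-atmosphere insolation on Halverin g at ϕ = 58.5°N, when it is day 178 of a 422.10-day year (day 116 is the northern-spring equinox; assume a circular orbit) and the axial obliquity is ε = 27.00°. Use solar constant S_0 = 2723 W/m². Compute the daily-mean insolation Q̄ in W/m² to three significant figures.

Solar longitude: L_s = 360° × (178 − 116)/422.10 = 52.878°.
sin δ = sin 27.00° × sin 52.878° = 0.36199, so δ = +21.223°.
cos h₀ = −tan(+58.5°) tan(+21.223°) = -0.6337, h₀ = 2.2571 rad.
Bracket: h₀ sin ϕ sin δ + cos ϕ cos δ sin h₀ = 2.2571×0.85264×0.36199 + 0.52250×0.93218×0.77358 = 0.696647 + 0.376783 = 1.073430.
Q̄ = (S_0/π) × [bracket] = (2723/π) × 1.073430 = 930.4 W/m².

Q̄ ≈ 930 W/m²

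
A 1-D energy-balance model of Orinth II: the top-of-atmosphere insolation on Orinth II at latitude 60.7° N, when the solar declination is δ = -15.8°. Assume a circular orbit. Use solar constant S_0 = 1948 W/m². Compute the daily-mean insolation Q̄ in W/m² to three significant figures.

Q̄ ≈ 98.7 W/m²

cos h₀ = −tan(+60.7°) tan(-15.800°) = 0.5042, h₀ = 1.0423 rad.
Bracket: h₀ sin ϕ sin δ + cos ϕ cos δ sin h₀ = 1.0423×0.87207×-0.27228 + 0.48938×0.96222×0.86356 = -0.247491 + 0.406643 = 0.159152.
Q̄ = (S_0/π) × [bracket] = (1948/π) × 0.159152 = 98.69 W/m².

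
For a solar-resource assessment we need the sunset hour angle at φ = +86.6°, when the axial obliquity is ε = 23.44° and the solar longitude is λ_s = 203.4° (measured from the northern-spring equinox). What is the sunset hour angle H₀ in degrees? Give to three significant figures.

H₀ = 0.00°

Solar declination: sin δ = sin ε · sin λ_s = sin 23.44° × sin 203.4° = -0.15798, so δ = -9.090°.
cos H₀ = −tan φ · tan δ = 2.6929 ≥ 1, so the Sun never rises (polar night) and H₀ = 0.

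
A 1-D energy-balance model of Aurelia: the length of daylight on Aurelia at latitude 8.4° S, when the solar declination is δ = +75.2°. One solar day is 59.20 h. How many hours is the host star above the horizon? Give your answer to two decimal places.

18.42 h

cos H₀ = −tan φ · tan δ = −tan(-8.4°) × tan(+75.200°) = 0.5589, so H₀ = 0.9777 rad = 56.02°.
Daylight = 2H₀/(2π) × 59.20 h = (0.9777/π) × 59.20 = 18.42 h.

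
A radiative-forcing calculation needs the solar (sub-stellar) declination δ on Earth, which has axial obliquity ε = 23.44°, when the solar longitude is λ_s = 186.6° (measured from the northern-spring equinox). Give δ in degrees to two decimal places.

sin δ = sin ε · sin λ_s = sin 23.44° × sin 186.6° = -0.045721.
δ = arcsin(-0.045721) = -2.62°.

δ = -2.62°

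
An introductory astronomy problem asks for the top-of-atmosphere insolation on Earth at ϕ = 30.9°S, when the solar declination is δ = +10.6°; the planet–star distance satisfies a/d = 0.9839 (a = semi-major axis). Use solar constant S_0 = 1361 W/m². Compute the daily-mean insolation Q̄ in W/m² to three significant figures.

cos h₀ = −tan(-30.9°) tan(+10.600°) = 0.1120, h₀ = 1.4586 rad.
Bracket: h₀ sin ϕ sin δ + cos ϕ cos δ sin h₀ = 1.4586×-0.51354×0.18395 + 0.85806×0.98294×0.99371 = -0.137788 + 0.838116 = 0.700328.
Inverse-square distance factor (a/d)² = 0.9839² = 0.968059.
Q̄ = (S_0/π) × 0.968059 × [bracket] = (1361/π) × 0.968059 × 0.700328 = 293.7 W/m².

Q̄ ≈ 294 W/m²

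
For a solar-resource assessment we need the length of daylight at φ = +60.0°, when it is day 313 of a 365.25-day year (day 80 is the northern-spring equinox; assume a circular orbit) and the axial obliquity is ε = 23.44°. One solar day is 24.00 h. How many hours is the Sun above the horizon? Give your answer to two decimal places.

Solar longitude: λ_s = 360° × (313 − 80)/365.25 = 229.651°.
sin δ = sin 23.44° × sin 229.651° = -0.30316, so δ = -17.648°.
cos H₀ = −tan φ · tan δ = −tan(+60.0°) × tan(-17.648°) = 0.5510, so H₀ = 0.9872 rad = 56.56°.
Daylight = 2H₀/(2π) × 24.00 h = (0.9872/π) × 24.00 = 7.54 h.

7.54 h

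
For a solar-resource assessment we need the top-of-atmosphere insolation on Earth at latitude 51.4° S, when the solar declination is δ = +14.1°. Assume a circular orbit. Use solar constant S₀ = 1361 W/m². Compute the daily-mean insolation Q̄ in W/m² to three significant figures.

cos H₀ = −tan(-51.4°) tan(+14.100°) = 0.3147, H₀ = 1.2507 rad.
Bracket: H₀ sin φ sin δ + cos φ cos δ sin H₀ = 1.2507×-0.78152×0.24362 + 0.62388×0.96987×0.94921 = -0.238126 + 0.574350 = 0.336224.
Q̄ = (S₀/π) × [bracket] = (1361/π) × 0.336224 = 145.7 W/m².

Q̄ ≈ 146 W/m²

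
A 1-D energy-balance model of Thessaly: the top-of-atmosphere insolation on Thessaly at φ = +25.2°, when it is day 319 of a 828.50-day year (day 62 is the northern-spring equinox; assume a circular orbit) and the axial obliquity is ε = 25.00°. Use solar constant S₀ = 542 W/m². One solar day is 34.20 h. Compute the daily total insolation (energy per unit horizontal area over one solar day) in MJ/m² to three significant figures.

Solar longitude: λ_s = 360° × (319 − 62)/828.50 = 111.672°.
sin δ = sin 25.00° × sin 111.672° = 0.39275, so δ = +23.125°.
cos H₀ = −tan(+25.2°) tan(+23.125°) = -0.2010, H₀ = 1.7731 rad.
Bracket: H₀ sin φ sin δ + cos φ cos δ sin H₀ = 1.7731×0.42578×0.39275 + 0.90483×0.91965×0.97960 = 0.296507 + 0.815152 = 1.111659.
Q̄ = (S₀/π) × [bracket] = (542/π) × 1.111659 = 191.79 W/m².
Daily total = Q̄ × 34.20 h × 3600 s/h = 191.79 × 34.20 × 3600 / 10⁶ = 23.61 MJ/m².

23.6 MJ/m²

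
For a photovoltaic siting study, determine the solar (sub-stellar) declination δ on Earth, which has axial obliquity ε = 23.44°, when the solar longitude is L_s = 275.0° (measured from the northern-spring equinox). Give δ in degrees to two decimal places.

δ = -23.35°

sin δ = sin ε · sin L_s = sin 23.44° × sin 275.0° = -0.396275.
δ = arcsin(-0.396275) = -23.35°.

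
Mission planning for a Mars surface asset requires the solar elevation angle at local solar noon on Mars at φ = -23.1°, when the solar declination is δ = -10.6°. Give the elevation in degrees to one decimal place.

At local noon the hour angle is zero, so the zenith angle equals |φ − δ| = |-23.1° − (-10.600°)| = 12.500°.
Elevation = 90° − 12.500° = 77.5°.

77.5°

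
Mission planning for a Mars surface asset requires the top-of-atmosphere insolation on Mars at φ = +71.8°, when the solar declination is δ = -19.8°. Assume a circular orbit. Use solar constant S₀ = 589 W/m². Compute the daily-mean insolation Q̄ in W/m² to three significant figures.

cos H₀ = −tan(+71.8°) tan(-19.800°) = 1.0950 ≥ 1 ⇒ polar night, H₀ = 0 and Q̄ = 0.

Q̄ ≈ 0.00 W/m²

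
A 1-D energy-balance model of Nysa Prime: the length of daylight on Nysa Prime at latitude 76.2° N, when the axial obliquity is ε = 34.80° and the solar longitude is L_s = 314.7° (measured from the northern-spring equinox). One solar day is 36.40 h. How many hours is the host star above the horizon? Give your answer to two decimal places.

0.00 h

Solar declination: sin δ = sin ε · sin L_s = sin 34.80° × sin 314.7° = -0.40566, so δ = -23.933°.
cos h₀ = −tan ϕ · tan δ = 1.8069 ≥ 1, so the host star never rises (polar night) and h₀ = 0.
Daylight = 2h₀/(2π) × 36.40 h = (0.0000/π) × 36.40 = 0.00 h.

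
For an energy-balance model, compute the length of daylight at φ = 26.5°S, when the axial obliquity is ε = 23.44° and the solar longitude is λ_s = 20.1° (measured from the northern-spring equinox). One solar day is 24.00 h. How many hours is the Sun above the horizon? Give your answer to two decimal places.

11.47 h

Solar declination: sin δ = sin ε · sin λ_s = sin 23.44° × sin 20.1° = 0.13670, so δ = +7.857°.
cos H₀ = −tan φ · tan δ = −tan(-26.5°) × tan(+7.857°) = 0.0688, so H₀ = 1.5019 rad = 86.05°.
Daylight = 2H₀/(2π) × 24.00 h = (1.5019/π) × 24.00 = 11.47 h.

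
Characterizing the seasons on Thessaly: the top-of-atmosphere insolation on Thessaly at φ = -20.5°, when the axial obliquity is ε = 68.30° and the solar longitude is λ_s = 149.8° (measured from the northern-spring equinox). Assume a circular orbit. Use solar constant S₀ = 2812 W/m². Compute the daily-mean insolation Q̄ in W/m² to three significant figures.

Q̄ ≈ 526 W/m²

Solar declination: sin δ = sin ε · sin λ_s = sin 68.30° × sin 149.8° = 0.46737, so δ = +27.864°.
cos H₀ = −tan(-20.5°) tan(+27.864°) = 0.1977, H₀ = 1.3718 rad.
Bracket: H₀ sin φ sin δ + cos φ cos δ sin H₀ = 1.3718×-0.35021×0.46737 + 0.93667×0.88406×0.98027 = -0.224533 + 0.811735 = 0.587202.
Q̄ = (S₀/π) × [bracket] = (2812/π) × 0.587202 = 525.6 W/m².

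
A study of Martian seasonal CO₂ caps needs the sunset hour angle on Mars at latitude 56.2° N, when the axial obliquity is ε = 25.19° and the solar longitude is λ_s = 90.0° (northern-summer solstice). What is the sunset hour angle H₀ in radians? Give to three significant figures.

Solar declination: sin δ = sin ε · sin λ_s = sin 25.19° × sin 90.0° = 0.42562, so δ = +25.190°.
cos H₀ = −tan φ · tan δ = −tan(+56.2°) × tan(+25.190°) = -0.7026, so H₀ = 2.3498 rad = 134.64°.

H₀ = 2.35 rad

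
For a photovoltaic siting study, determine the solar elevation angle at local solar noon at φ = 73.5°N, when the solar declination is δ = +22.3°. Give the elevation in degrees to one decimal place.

At local noon the hour angle is zero, so the zenith angle equals |φ − δ| = |+73.5° − (+22.300°)| = 51.200°.
Elevation = 90° − 51.200° = 38.8°.

38.8°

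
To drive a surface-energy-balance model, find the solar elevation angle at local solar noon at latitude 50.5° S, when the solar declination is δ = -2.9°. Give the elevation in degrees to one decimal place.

At local noon the hour angle is zero, so the zenith angle equals |ϕ − δ| = |-50.5° − (-2.900°)| = 47.600°.
Elevation = 90° − 47.600° = 42.4°.

42.4°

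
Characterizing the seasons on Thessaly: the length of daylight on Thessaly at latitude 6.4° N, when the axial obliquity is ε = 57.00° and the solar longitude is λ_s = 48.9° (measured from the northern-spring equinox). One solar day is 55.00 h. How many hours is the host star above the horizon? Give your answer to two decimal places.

Solar declination: sin δ = sin ε · sin λ_s = sin 57.00° × sin 48.9° = 0.63199, so δ = +39.197°.
cos H₀ = −tan φ · tan δ = −tan(+6.4°) × tan(+39.197°) = -0.0915, so H₀ = 1.6624 rad = 95.25°.
Daylight = 2H₀/(2π) × 55.00 h = (1.6624/π) × 55.00 = 29.10 h.

29.10 h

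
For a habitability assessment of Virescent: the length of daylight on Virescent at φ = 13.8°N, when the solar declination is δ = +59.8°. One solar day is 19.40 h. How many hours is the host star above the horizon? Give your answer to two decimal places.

12.39 h

cos H₀ = −tan φ · tan δ = −tan(+13.8°) × tan(+59.800°) = -0.4220, so H₀ = 2.0065 rad = 114.96°.
Daylight = 2H₀/(2π) × 19.40 h = (2.0065/π) × 19.40 = 12.39 h.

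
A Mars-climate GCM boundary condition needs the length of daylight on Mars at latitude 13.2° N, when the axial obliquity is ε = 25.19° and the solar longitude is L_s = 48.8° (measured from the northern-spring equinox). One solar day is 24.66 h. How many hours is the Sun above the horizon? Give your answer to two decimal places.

Solar declination: sin δ = sin ε · sin L_s = sin 25.19° × sin 48.8° = 0.32024, so δ = +18.678°.
cos h₀ = −tan ϕ · tan δ = −tan(+13.2°) × tan(+18.678°) = -0.0793, so h₀ = 1.6502 rad = 94.55°.
Daylight = 2h₀/(2π) × 24.66 h = (1.6502/π) × 24.66 = 12.95 h.

12.95 h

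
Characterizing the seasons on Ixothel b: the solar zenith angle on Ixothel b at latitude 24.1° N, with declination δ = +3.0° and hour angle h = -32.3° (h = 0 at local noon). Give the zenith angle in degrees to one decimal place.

θ_z = 37.6°

cos θ_z = sin φ sin δ + cos φ cos δ cos h = 0.021370 + 0.770526 = 0.791896.
θ_z = arccos(0.791896) = 37.6°.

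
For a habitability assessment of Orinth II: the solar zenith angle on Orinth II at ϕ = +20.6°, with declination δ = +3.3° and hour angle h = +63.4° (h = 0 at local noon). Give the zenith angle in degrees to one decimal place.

θ_z = 64.0°

cos θ_z = sin ϕ sin δ + cos ϕ cos δ cos h = 0.020253 + 0.418434 = 0.438687.
θ_z = arccos(0.438687) = 64.0°.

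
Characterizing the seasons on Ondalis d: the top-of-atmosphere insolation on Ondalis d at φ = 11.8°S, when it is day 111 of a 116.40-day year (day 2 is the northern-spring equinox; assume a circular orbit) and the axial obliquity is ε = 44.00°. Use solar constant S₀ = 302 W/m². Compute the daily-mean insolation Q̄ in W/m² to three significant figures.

Solar longitude: λ_s = 360° × (111 − 2)/116.40 = 337.113°.
sin δ = sin 44.00° × sin 337.113° = -0.27016, so δ = -15.674°.
cos H₀ = −tan(-11.8°) tan(-15.674°) = -0.0586, H₀ = 1.6294 rad.
Bracket: H₀ sin φ sin δ + cos φ cos δ sin H₀ = 1.6294×-0.20450×-0.27016 + 0.97887×0.96282×0.99828 = 0.090021 + 0.940855 = 1.030876.
Q̄ = (S₀/π) × [bracket] = (302/π) × 1.030876 = 99.10 W/m².

Q̄ ≈ 99.1 W/m²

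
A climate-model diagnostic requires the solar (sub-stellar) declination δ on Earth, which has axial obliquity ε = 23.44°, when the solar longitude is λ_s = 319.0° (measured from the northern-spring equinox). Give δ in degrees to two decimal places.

sin δ = sin ε · sin λ_s = sin 23.44° × sin 319.0° = -0.260973.
δ = arcsin(-0.260973) = -15.13°.

δ = -15.13°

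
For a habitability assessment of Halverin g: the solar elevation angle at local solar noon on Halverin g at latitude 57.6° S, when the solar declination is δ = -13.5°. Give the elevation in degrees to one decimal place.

At local noon the hour angle is zero, so the zenith angle equals |φ − δ| = |-57.6° − (-13.500°)| = 44.100°.
Elevation = 90° − 44.100° = 45.9°.

45.9°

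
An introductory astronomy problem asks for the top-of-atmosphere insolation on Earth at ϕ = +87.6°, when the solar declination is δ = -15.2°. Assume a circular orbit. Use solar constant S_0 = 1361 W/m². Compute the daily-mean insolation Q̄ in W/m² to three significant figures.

cos h₀ = −tan(+87.6°) tan(-15.200°) = 6.4824 ≥ 1 ⇒ polar night, h₀ = 0 and Q̄ = 0.

Q̄ ≈ 0.00 W/m²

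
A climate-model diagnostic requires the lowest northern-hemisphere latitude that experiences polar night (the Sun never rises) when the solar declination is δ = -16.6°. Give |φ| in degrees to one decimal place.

|φ| = 73.4°

Polar night requires cos H₀ = −tan φ tan δ ≥ 1, i.e. tan φ tan δ ≤ −1.
The boundary is |tan φ| · |tan δ| = 1, so |φ| = 90° − |δ| = 90° − 16.6° = 73.4° in the northern hemisphere.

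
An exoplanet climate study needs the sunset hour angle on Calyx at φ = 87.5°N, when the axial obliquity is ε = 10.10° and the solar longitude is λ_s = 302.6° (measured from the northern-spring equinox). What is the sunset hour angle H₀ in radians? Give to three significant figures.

Solar declination: sin δ = sin ε · sin λ_s = sin 10.10° × sin 302.6° = -0.14774, so δ = -8.496°.
cos H₀ = −tan φ · tan δ = 3.4213 ≥ 1, so the host star never rises (polar night) and H₀ = 0.

H₀ = 0.00 rad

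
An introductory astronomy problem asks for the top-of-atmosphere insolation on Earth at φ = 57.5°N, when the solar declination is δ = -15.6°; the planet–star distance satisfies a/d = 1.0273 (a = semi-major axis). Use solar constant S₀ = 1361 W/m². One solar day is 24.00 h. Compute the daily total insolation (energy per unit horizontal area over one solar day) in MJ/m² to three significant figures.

8.37 MJ/m²

cos H₀ = −tan(+57.5°) tan(-15.600°) = 0.4383, H₀ = 1.1171 rad.
Bracket: H₀ sin φ sin δ + cos φ cos δ sin H₀ = 1.1171×0.84339×-0.26892 + 0.53730×0.96316×0.89885 = -0.253363 + 0.465160 = 0.211797.
Inverse-square distance factor (a/d)² = 1.0273² = 1.055345.
Q̄ = (S₀/π) × 1.055345 × [bracket] = (1361/π) × 1.055345 × 0.211797 = 96.833 W/m².
Daily total = Q̄ × 24.00 h × 3600 s/h = 96.833 × 24.00 × 3600 / 10⁶ = 8.366 MJ/m².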